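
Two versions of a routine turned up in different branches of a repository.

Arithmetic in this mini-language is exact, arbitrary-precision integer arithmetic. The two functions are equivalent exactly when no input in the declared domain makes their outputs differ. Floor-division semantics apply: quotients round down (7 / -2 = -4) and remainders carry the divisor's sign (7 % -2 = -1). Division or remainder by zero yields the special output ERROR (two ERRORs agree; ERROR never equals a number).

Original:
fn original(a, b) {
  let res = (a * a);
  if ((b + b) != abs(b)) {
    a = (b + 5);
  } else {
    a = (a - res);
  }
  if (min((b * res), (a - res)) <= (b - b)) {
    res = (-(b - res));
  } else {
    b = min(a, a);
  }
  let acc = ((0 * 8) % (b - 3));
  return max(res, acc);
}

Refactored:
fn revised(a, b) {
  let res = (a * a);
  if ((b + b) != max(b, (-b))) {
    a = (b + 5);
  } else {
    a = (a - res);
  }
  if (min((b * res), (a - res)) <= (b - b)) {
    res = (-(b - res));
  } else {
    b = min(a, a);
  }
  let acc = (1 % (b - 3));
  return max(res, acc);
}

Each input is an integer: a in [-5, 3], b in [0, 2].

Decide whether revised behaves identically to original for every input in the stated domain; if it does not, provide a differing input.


These are not equivalent — on a=0, b=1 the outputs split (0 vs -1).
original: res becomes 0; next ((b + b) != abs(b)) evaluates to true; next a becomes 6; next (min((b * res), (a - res)) <= (b - b)) evaluates to true; next res becomes -1; next acc becomes 0; next final value 0
revised: res becomes 0; next ((b + b) != max(b, (-b))) evaluates to true; next a becomes 6; next (min((b * res), (a - res)) <= (b - b)) evaluates to true; next res becomes -1; next acc becomes -1; next final value -1
verdict: not equivalent; witness: a=0, b=1


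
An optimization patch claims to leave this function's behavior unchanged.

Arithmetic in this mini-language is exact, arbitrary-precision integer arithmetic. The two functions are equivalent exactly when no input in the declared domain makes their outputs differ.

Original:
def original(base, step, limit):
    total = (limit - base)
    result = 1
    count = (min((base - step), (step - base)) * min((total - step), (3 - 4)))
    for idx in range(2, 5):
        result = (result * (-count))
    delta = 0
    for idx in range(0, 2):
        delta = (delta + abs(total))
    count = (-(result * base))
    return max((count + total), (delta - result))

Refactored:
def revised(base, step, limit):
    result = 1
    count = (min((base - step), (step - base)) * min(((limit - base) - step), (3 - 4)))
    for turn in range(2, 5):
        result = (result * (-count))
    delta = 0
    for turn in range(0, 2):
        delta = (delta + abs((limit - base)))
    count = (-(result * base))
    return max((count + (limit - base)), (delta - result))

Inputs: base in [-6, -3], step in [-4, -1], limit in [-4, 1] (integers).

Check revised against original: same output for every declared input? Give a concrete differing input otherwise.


Behavior is preserved: although local variable names differ, arithmetic usage differs, statement counts differ, the outputs never diverge.
Spot check at base=-6, step=-3, limit=-3 — original: total=3, then result=1, then count=3, then (idx=2), then result=-3, then (idx=3), then result=9, then (idx=4), then result=-27, then delta=0, then (idx=0), then delta=3, then (idx=1), then delta=6, then count=-162, then returns 33. revised: result=1, then count=3, then (turn=2), then result=-3, then (turn=3), then result=9, then (turn=4), then result=-27, then delta=0, then (turn=0), then delta=3, then (turn=1), then delta=6, then count=-162, then returns 33. Both give 33.
Every one of the 96 inputs gives matching results.
verdict: equivalent


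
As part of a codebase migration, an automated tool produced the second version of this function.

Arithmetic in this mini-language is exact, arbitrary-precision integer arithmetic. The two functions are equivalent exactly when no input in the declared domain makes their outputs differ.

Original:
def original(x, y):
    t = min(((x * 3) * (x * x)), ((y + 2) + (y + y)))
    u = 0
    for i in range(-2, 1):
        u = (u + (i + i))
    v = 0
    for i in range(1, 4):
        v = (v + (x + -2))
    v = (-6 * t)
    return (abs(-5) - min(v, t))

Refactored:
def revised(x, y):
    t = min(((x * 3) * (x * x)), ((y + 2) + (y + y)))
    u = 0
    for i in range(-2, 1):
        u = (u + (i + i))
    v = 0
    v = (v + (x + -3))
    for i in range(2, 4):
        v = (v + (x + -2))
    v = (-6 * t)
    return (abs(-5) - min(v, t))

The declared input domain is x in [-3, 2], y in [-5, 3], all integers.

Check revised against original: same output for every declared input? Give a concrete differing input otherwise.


Equivalent. Although `-2` became `-3`, no input in the stated domain can expose it.
Every one of the 54 inputs gives matching results.
Tracing x=0, y=1: original: t=0, then u=0, then (i=-2), then u=-4, then (i=-1), then u=-6, then (i=0), then u=-6, then v=0, then (i=1), then v=-2, then (i=2), then v=-4, then (i=3), then v=-6, then v=0, then returns 5 | revised: t=0, then u=0, then (i=-2), then u=-4, then (i=-1), then u=-6, then (i=0), then u=-6, then v=0, then v=-3, then (i=2), then v=-5, then (i=3), then v=-7, then v=0, then returns 5 — matching result 5.
verdict: equivalent


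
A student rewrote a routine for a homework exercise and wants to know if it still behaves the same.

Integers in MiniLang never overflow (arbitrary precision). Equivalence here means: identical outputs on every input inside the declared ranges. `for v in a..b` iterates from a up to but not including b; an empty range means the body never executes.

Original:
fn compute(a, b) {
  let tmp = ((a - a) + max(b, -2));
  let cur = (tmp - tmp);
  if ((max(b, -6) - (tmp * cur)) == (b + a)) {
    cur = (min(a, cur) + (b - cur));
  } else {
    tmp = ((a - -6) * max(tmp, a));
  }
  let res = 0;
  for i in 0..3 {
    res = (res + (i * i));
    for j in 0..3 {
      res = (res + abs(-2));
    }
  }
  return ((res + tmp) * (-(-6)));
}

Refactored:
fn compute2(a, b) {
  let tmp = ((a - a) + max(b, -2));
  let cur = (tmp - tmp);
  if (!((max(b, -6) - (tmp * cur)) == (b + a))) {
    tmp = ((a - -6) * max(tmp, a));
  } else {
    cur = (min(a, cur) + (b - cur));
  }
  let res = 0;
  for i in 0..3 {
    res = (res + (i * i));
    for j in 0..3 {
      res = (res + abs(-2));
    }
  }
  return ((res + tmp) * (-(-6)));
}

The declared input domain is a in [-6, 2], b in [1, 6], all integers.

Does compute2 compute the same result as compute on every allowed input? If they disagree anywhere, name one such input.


The two are interchangeable: boolean connective usage differs, and every declared input agrees.
One worked example (a=-3, b=4) — compute: tmp=4, then cur=0, then ((max(b, -6) - (tmp * cur)) == (b + a)) is false, then tmp=12, then res=0, then (i=0), then res=0, then (j=0), then res=2, then (j=1), then res=4, then (j=2), then res=6, then (i=1), then res=7, then (j=0), then res=9, then (j=1), then res=11, then (j=2), then res=13, then (i=2), then res=17, then (j=0), then res=19, then (j=1), then res=21, then (j=2), then res=23, then returns 210; compute2: tmp=4, then cur=0, then (!((max(b, -6) - (tmp * cur)) == (b + a))) is true, then tmp=12, then res=0, then (i=0), then res=0, then (j=0), then res=2, then (j=1), then res=4, then (j=2), then res=6, then (i=1), then res=7, then (j=0), then res=9, then (j=1), then res=11, then (j=2), then res=13, then (i=2), then res=17, then (j=0), then res=19, then (j=1), then res=21, then (j=2), then res=23, then returns 210; agreement on 210.
Sweeping the whole domain (54 inputs) finds no disagreement.
verdict: equivalent


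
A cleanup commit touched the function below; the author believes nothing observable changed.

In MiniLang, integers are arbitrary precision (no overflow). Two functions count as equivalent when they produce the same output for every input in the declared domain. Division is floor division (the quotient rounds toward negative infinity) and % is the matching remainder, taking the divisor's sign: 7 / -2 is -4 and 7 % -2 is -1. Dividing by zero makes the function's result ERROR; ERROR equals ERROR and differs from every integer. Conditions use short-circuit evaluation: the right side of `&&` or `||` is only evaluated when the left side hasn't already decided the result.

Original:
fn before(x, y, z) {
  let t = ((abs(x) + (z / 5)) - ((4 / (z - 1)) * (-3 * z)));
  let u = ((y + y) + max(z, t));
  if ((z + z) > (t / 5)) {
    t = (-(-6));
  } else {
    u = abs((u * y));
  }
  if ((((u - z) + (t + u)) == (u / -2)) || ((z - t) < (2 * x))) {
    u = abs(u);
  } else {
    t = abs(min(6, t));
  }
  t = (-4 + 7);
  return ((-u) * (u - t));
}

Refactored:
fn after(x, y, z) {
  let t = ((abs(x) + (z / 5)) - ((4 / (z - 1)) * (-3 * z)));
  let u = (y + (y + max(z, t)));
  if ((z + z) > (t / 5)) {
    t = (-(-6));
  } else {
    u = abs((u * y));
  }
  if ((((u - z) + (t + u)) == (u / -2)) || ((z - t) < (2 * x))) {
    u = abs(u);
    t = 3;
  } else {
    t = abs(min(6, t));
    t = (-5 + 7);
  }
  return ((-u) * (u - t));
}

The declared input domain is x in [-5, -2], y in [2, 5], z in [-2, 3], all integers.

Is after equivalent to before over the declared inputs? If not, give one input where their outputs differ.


Run the pair on x=-5, y=2, z=0.
before: t := 5 | u := 9 | ((z + z) > (t / 5)): false | u := 18 | ((((u - z) + (t + u)) == (u / -2)) || ((z - t) < (2 * x))): false | t := 5 | t := 3 | result -270
after: t := 5 | u := 9 | ((z + z) > (t / 5)): false | u := 18 | ((((u - z) + (t + u)) == (u / -2)) || ((z - t) < (2 * x))): false | t := 5 | t := 2 | result -288
-270 against -288: the behavior changed.
verdict: not equivalent; witness: x=-5, y=2, z=0


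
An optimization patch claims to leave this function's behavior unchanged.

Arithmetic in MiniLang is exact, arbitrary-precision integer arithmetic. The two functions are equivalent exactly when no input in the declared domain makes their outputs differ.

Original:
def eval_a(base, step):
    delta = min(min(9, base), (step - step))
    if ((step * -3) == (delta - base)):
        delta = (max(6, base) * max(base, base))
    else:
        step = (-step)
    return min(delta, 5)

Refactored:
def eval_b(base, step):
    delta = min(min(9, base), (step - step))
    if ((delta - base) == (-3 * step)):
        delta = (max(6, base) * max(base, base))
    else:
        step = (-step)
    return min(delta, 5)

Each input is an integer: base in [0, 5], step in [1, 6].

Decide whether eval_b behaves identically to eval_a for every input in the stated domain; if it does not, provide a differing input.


Comparing the listings, the differences include: same computation, different form.
Spot check at base=1, step=2 — eval_a: delta becomes 0; next ((step * -3) == (delta - base)) evaluates to false; next step becomes -2; next final value 0. eval_b: delta becomes 0; next ((delta - base) == (-3 * step)) evaluates to false; next step becomes -2; next final value 0. Both give 0.
Every one of the 36 inputs gives matching results.
verdict: equivalent


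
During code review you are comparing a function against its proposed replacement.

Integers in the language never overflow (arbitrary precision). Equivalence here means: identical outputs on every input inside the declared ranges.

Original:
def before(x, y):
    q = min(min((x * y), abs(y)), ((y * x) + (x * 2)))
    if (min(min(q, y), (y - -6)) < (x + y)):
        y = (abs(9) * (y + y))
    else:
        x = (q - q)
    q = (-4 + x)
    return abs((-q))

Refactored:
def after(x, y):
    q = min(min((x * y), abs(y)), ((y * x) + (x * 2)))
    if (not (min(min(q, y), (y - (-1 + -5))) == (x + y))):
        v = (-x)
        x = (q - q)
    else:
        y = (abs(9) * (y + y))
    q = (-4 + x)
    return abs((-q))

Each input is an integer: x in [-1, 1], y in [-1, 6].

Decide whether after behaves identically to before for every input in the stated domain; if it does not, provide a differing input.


On input x=-1, y=0, before returns 5 while after returns 4.
verdict: not equivalent; witness: x=-1, y=0


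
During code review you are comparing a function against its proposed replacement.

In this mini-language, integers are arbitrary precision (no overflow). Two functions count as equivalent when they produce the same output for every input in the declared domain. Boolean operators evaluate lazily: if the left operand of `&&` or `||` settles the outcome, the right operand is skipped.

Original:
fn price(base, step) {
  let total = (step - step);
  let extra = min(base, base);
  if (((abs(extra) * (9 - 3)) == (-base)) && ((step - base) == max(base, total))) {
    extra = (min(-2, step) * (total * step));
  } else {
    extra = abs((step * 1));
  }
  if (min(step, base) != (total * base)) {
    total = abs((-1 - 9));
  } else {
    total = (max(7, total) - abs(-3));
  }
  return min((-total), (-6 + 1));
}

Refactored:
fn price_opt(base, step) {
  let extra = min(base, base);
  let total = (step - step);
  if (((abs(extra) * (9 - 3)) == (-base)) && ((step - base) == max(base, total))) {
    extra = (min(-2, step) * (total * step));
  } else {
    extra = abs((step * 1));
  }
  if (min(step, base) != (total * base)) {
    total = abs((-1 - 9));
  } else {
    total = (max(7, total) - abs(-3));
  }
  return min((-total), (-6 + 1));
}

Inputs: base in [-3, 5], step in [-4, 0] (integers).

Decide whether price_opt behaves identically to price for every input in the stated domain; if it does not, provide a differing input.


Reading the diff, among the changes: same computation, different form.
As a probe, take base=2, step=-2: price runs total=0, then extra=2, then (((abs(extra) * (9 - 3)) == (-base)) && ((step - base) == max(base, total))) is false, then extra=2, then (min(step, base) != (total * base)) is true, then total=10, then returns -10; price_opt runs extra=2, then total=0, then (((abs(extra) * (9 - 3)) == (-base)) && ((step - base) == max(base, total))) is false, then extra=2, then (min(step, base) != (total * base)) is true, then total=10, then returns -10; both end at -10.
An exhaustive pass over the 45 declared inputs shows identical outputs.
verdict: equivalent


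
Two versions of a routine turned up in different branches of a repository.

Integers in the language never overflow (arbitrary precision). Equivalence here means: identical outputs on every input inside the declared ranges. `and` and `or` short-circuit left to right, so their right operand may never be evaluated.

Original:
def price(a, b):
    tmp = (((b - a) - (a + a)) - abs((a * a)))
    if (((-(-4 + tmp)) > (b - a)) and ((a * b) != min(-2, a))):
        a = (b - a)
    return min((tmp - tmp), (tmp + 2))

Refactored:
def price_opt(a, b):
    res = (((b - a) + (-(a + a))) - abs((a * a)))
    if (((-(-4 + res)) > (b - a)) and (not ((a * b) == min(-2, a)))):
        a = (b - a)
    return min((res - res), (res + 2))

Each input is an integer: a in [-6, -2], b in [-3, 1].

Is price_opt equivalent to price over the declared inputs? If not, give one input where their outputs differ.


This is a faithful refactor — comparison usage differs; and local variable names differ; and boolean connective usage differs; and arithmetic usage differs, but the computed results match everywhere.
Spot check at a=-3, b=-1 — price: tmp becomes -1; next (((-(-4 + tmp)) > (b - a)) and ((a * b) != min(-2, a))) evaluates to true; next a becomes 2; next final value 0. price_opt: res becomes -1; next (((-(-4 + res)) > (b - a)) and (not ((a * b) == min(-2, a)))) evaluates to true; next a becomes 2; next final value 0. Both give 0.
An exhaustive pass over the 25 declared inputs shows identical outputs.
verdict: equivalent


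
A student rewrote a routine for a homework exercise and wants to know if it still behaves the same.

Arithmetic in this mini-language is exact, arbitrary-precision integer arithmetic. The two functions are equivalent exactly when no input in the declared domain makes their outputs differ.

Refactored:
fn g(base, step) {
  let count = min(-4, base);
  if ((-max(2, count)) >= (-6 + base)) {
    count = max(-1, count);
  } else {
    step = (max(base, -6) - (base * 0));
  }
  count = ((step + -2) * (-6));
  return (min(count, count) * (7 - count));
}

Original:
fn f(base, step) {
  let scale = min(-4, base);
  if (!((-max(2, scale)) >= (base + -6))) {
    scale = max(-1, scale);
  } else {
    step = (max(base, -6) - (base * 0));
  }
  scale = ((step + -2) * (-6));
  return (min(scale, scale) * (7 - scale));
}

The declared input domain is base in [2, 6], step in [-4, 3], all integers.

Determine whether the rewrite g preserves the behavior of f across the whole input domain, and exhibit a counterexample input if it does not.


Try base=2, step=-4.
f: scale=-4, then (!((-max(2, scale)) >= (base + -6))) is false, then step=2, then scale=0, then returns 0
g: count=-4, then ((-max(2, count)) >= (-6 + base)) is true, then count=-1, then count=36, then returns -1044
0 against -1044: the behavior changed.
verdict: not equivalent; witness: base=2, step=-4


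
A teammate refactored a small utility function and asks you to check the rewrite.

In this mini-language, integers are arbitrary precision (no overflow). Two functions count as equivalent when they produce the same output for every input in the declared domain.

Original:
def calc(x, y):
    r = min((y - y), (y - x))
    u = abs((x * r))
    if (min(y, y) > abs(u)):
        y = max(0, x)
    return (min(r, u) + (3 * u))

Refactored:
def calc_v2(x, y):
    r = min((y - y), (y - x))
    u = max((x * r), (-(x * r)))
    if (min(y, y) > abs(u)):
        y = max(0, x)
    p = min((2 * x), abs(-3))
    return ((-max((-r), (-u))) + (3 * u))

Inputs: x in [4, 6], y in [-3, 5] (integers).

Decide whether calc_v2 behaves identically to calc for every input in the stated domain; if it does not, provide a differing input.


Although constant usage differs; arithmetic usage differs; statement counts differ; min/max/abs usage differs; local variable names differ, 27/27 inputs agree.
verdict: equivalent


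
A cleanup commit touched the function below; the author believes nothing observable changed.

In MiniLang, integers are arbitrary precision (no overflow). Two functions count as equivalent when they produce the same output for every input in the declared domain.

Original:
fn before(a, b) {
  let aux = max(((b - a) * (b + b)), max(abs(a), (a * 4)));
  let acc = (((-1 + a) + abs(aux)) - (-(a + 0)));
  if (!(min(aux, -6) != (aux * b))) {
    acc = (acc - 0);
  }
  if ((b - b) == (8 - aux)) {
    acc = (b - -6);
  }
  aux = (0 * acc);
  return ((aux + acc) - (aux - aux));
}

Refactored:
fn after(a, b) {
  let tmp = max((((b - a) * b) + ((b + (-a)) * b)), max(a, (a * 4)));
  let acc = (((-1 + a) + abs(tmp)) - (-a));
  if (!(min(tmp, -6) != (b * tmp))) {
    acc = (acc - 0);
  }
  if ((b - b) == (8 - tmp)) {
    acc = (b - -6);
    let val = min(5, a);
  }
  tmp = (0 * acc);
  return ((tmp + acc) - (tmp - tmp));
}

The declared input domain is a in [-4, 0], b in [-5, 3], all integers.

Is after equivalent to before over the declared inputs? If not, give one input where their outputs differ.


Take a=-4, b=-4.
before: aux := 4 | acc := -5 | (!(min(aux, -6) != (aux * b))): false | ((b - b) == (8 - aux)): false | aux := 0 | result -5
after: tmp := 0 | acc := -9 | (!(min(tmp, -6) != (b * tmp))): false | ((b - b) == (8 - tmp)): false | tmp := 0 | result -9
-5 != -9, so the rewrite changes behavior.
verdict: not equivalent; witness: a=-4, b=-4


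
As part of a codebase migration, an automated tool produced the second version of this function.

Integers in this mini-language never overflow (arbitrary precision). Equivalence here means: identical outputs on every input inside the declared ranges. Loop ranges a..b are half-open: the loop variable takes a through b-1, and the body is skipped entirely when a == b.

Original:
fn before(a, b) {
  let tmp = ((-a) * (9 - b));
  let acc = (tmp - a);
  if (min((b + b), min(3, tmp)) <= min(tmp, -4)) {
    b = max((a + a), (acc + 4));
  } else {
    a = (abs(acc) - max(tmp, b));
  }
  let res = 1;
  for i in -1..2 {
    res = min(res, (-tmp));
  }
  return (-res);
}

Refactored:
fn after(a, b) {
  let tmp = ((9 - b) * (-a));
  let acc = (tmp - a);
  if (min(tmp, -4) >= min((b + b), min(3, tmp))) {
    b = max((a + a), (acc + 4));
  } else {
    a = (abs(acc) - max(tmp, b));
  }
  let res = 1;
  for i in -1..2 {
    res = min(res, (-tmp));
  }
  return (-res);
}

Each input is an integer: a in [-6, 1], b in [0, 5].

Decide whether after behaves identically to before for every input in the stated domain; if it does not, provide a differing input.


Behavior is preserved: although comparison usage differs, the outputs never diverge.
As a probe, take a=-2, b=0: before runs tmp := 18 | acc := 20 | (min((b + b), min(3, tmp)) <= min(tmp, -4)): false | a := 2 | res := 1 | iter i=-1: | res := -18 | iter i=0: | res := -18 | iter i=1: | res := -18 | result 18; after runs tmp := 18 | acc := 20 | (min(tmp, -4) >= min((b + b), min(3, tmp))): false | a := 2 | res := 1 | iter i=-1: | res := -18 | iter i=0: | res := -18 | iter i=1: | res := -18 | result 18; both end at 18.
Sweeping the whole domain (48 inputs) finds no disagreement.
verdict: equivalent


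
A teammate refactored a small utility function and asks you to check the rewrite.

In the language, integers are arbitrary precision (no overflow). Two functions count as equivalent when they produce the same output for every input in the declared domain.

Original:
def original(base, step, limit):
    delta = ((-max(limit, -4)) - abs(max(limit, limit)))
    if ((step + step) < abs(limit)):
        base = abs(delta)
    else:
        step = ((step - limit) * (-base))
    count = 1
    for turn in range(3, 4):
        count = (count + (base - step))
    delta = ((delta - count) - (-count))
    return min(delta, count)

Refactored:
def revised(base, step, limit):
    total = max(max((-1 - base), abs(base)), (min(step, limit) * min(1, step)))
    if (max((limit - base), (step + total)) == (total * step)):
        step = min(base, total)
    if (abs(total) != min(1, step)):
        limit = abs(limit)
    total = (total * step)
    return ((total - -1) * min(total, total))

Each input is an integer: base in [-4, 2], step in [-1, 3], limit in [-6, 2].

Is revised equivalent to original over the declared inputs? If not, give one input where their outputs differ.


These are not equivalent — on base=-4, step=-1, limit=-6 the outputs split (-2 vs 30).
original: delta = -2; ((step + step) < abs(limit)) -> true; base = 2; count = 1; [turn=3]; count = 4; delta = -2; return -2
revised: total = 6; (max((limit - base), (step + total)) == (total * step)) -> false; (abs(total) != min(1, step)) -> true; limit = 6; total = -6; return 30
verdict: not equivalent; witness: base=-4, step=-1, limit=-6


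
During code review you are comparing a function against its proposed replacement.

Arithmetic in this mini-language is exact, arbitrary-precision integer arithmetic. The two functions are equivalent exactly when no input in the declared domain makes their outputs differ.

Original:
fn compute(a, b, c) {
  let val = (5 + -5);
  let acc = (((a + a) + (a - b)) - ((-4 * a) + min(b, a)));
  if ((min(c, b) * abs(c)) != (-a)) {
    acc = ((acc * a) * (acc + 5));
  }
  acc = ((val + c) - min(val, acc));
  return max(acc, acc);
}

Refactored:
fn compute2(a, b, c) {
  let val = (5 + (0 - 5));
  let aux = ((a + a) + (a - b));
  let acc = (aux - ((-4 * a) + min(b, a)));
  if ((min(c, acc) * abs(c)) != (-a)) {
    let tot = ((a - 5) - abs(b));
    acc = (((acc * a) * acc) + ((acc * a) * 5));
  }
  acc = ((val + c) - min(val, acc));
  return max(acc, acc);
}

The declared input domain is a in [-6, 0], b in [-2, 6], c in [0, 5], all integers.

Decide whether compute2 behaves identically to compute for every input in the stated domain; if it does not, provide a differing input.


There is a counterexample at a=-6, b=2, c=3: 41 on one side, 7527 on the other.
compute: val := 0 | acc := -38 | ((min(c, b) * abs(c)) != (-a)): false | acc := 41 | result 41
compute2: val := 0 | aux := -20 | acc := -38 | ((min(c, acc) * abs(c)) != (-a)): true | tot := -13 | acc := -7524 | acc := 7527 | result 7527
verdict: not equivalent; witness: a=-6, b=2, c=3


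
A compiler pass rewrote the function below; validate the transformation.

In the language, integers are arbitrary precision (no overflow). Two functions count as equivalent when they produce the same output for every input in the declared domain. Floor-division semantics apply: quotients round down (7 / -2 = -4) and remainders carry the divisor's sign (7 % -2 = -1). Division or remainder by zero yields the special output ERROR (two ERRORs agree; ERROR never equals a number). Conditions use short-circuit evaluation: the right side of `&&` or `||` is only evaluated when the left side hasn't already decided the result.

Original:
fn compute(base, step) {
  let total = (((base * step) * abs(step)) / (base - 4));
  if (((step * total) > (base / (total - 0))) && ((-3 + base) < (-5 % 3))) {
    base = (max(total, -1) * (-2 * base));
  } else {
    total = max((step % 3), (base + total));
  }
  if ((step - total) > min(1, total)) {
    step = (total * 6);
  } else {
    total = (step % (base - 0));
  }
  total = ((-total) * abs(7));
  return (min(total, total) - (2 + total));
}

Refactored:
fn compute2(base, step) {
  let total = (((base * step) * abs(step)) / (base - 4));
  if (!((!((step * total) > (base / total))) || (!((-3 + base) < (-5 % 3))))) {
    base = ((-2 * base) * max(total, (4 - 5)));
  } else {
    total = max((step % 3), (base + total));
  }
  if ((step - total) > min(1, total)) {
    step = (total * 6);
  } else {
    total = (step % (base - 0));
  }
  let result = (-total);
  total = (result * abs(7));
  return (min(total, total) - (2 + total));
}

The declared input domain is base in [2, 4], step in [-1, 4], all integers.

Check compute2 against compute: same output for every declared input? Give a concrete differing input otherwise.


Equivalent — the differences include constant usage differs, statement counts differ, local variable names differ, boolean connective usage differs, yet no declared input distinguishes the two.
One worked example (base=4, step=0) — compute: a zero divisor aborts: ERROR; compute2: a zero divisor aborts: ERROR; agreement on ERROR.
Every one of the 18 inputs gives matching results.
verdict: equivalent


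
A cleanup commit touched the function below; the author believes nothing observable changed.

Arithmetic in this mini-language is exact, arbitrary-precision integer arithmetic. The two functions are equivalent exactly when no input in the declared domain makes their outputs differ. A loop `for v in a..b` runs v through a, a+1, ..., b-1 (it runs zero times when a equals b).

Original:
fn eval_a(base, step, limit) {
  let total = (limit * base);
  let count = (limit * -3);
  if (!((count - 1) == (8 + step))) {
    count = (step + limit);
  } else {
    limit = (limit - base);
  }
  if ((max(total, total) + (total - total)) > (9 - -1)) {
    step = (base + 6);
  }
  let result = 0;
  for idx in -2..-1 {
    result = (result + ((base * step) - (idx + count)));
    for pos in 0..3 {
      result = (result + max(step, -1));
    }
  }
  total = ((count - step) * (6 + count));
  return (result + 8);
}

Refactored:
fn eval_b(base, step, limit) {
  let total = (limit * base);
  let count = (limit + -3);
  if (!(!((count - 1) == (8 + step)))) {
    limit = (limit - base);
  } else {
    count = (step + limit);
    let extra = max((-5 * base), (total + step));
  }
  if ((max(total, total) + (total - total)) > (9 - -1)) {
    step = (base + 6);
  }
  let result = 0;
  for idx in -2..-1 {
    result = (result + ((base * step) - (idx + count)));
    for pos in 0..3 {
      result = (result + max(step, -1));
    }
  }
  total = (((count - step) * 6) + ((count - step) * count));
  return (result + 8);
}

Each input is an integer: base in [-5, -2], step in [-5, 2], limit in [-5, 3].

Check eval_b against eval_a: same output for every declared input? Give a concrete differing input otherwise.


Consider the input base=-5, step=-3, limit=-2.
eval_a: total = 10; count = 6; (!((count - 1) == (8 + step))) -> false; limit = 3; ((max(total, total) + (total - total)) > (9 - -1)) -> false; result = 0; [idx=-2]; result = 11; [pos=0]; result = 10; [pos=1]; result = 9; [pos=2]; result = 8; total = 108; return 16
eval_b: total = 10; count = -5; (!(!((count - 1) == (8 + step)))) -> false; count = -5; extra = 25; ((max(total, total) + (total - total)) > (9 - -1)) -> false; result = 0; [idx=-2]; result = 22; [pos=0]; result = 21; [pos=1]; result = 20; [pos=2]; result = 19; total = -2; return 27
16 != 27, so the rewrite changes behavior.
verdict: not equivalent; witness: base=-5, step=-3, limit=-2


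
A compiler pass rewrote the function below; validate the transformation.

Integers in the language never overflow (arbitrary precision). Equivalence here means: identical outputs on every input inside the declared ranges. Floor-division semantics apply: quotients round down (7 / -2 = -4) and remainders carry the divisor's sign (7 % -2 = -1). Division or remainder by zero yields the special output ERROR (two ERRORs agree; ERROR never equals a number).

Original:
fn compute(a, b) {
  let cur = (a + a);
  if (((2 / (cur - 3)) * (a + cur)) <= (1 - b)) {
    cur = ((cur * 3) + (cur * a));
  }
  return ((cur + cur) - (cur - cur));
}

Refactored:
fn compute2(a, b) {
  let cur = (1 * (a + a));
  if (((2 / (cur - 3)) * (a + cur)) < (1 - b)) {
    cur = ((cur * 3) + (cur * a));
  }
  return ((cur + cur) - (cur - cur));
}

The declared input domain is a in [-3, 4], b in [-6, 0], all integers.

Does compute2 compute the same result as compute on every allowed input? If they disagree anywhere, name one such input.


Run the pair on a=-1, b=-2.
compute: cur=-2, then (((2 / (cur - 3)) * (a + cur)) <= (1 - b)) is true, then cur=-4, then returns -8
compute2: cur=-2, then (((2 / (cur - 3)) * (a + cur)) < (1 - b)) is false, then returns -4
-8 vs -4 — the two versions disagree here.
verdict: not equivalent; witness: a=-1, b=-2


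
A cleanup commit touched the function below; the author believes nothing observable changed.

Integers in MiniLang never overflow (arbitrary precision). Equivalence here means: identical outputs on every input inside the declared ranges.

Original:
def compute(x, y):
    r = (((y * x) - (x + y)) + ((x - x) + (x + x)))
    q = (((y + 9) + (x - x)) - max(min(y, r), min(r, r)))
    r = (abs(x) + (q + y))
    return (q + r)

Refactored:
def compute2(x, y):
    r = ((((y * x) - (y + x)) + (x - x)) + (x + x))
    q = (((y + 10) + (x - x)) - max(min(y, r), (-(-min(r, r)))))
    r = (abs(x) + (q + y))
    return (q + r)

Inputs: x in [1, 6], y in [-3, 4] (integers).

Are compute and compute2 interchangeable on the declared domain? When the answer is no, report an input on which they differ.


These are not equivalent — on x=1, y=-3 the outputs split (8 vs 10).
compute: r := 1 | q := 5 | r := 3 | result 8
compute2: r := 1 | q := 6 | r := 4 | result 10
verdict: not equivalent; witness: x=1, y=-3


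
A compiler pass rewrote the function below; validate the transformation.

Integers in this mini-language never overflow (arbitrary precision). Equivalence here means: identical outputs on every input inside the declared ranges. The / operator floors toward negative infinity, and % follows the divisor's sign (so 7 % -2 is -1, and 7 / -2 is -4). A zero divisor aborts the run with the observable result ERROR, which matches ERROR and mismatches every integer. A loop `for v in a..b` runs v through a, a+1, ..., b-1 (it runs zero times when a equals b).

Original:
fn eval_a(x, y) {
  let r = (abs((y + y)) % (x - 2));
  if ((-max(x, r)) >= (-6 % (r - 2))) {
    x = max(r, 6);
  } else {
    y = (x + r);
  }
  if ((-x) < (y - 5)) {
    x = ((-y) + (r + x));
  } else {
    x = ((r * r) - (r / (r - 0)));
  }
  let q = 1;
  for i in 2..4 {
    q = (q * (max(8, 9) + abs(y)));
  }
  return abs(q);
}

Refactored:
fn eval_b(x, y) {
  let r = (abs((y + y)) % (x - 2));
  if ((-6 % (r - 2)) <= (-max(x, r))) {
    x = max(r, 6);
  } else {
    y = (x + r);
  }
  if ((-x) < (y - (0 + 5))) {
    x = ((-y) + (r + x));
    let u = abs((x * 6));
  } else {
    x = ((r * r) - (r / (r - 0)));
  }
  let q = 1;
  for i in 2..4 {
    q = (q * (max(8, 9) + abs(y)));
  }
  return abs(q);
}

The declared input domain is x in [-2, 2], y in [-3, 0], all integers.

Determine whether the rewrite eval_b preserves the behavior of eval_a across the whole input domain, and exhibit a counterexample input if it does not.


Behavior is preserved: although arithmetic usage differs, min/max/abs usage differs, constant usage differs, comparison usage differs, statement counts differ, local variable names differ, the outputs never diverge.
Spot check at x=-1, y=-2 — eval_a: r = -2; ((-max(x, r)) >= (-6 % (r - 2))) -> true; x = 6; ((-x) < (y - 5)) -> false; x = 3; q = 1; [i=2]; q = 11; [i=3]; q = 121; return 121. eval_b: r = -2; ((-6 % (r - 2)) <= (-max(x, r))) -> true; x = 6; ((-x) < (y - (0 + 5))) -> false; x = 3; q = 1; [i=2]; q = 11; [i=3]; q = 121; return 121. Both give 121.
Checked all 20 inputs in the declared domain: the outputs agree on every one.
verdict: equivalent


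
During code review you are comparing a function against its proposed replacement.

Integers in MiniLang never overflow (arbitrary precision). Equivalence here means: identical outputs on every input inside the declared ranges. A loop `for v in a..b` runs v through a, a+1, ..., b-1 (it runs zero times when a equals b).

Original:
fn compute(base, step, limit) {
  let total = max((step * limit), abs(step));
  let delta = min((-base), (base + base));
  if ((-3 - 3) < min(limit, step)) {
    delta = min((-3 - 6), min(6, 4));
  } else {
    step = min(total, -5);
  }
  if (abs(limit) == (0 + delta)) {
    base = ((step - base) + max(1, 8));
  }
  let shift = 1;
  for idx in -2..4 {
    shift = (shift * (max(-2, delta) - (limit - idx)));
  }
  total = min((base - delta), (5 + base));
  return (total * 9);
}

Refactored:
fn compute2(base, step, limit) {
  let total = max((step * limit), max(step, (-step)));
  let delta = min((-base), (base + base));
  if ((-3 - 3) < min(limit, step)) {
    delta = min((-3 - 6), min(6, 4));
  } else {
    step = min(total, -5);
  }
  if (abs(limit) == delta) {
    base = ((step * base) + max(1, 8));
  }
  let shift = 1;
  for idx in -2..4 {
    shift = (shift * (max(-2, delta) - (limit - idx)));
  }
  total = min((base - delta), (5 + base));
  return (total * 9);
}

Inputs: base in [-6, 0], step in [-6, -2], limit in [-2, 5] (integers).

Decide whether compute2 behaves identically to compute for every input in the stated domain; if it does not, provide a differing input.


The rewrite breaks on base=0, step=-6, limit=0, where the results are 27 and 72.
compute: total := 6 | delta := 0 | ((-3 - 3) < min(limit, step)): false | step := -5 | (abs(limit) == (0 + delta)): true | base := 3 | shift := 1 | iter idx=-2: | shift := -2 | iter idx=-1: | shift := 2 | iter idx=0: | shift := 0 | iter idx=1: | shift := 0 | iter idx=2: | shift := 0 | iter idx=3: | shift := 0 | total := 3 | result 27
compute2: total := 6 | delta := 0 | ((-3 - 3) < min(limit, step)): false | step := -5 | (abs(limit) == delta): true | base := 8 | shift := 1 | iter idx=-2: | shift := -2 | iter idx=-1: | shift := 2 | iter idx=0: | shift := 0 | iter idx=1: | shift := 0 | iter idx=2: | shift := 0 | iter idx=3: | shift := 0 | total := 8 | result 72
verdict: not equivalent; witness: base=0, step=-6, limit=0


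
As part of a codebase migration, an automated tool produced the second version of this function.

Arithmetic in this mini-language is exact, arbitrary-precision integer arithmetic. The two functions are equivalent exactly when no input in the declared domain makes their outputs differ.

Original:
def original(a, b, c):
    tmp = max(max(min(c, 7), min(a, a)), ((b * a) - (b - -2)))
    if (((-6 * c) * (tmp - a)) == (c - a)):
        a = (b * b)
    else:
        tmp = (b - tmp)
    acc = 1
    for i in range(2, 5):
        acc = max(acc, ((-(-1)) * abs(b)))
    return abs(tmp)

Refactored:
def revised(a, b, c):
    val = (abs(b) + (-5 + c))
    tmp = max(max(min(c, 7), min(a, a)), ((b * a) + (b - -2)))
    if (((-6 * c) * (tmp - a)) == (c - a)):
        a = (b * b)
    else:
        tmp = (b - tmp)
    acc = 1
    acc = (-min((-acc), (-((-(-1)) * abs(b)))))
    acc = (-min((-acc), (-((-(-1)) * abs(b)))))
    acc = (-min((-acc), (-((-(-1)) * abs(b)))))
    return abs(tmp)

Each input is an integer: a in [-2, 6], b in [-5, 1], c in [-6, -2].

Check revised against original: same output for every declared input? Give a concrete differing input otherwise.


These are not equivalent — on a=-2, b=-5, c=-6 the outputs split (18 vs 12).
original: tmp becomes 13; next (((-6 * c) * (tmp - a)) == (c - a)) evaluates to false; next tmp becomes -18; next acc becomes 1; next at i=2:; next acc becomes 5; next at i=3:; next acc becomes 5; next at i=4:; next acc becomes 5; next final value 18
revised: val becomes -6; next tmp becomes 7; next (((-6 * c) * (tmp - a)) == (c - a)) evaluates to false; next tmp becomes -12; next acc becomes 1; next acc becomes 5; next acc becomes 5; next acc becomes 5; next final value 12
verdict: not equivalent; witness: a=-2, b=-5, c=-6


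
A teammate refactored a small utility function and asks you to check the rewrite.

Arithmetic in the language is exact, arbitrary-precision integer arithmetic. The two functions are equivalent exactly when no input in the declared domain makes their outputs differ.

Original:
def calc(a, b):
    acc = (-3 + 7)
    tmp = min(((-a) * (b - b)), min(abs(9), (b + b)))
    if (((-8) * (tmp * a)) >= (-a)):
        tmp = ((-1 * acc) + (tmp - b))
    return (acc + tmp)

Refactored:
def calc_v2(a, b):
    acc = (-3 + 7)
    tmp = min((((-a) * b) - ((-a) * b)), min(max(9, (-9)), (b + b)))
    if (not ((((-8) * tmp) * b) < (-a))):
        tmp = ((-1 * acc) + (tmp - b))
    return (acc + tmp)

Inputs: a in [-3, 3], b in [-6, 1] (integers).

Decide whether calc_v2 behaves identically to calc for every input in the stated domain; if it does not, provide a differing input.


Consider the input a=0, b=-6.
calc: acc = 4; tmp = -12; (((-8) * (tmp * a)) >= (-a)) -> true; tmp = -10; return -6
calc_v2: acc = 4; tmp = -12; (not ((((-8) * tmp) * b) < (-a))) -> false; return -8
-6 against -8: the behavior changed.
verdict: not equivalent; witness: a=0, b=-6


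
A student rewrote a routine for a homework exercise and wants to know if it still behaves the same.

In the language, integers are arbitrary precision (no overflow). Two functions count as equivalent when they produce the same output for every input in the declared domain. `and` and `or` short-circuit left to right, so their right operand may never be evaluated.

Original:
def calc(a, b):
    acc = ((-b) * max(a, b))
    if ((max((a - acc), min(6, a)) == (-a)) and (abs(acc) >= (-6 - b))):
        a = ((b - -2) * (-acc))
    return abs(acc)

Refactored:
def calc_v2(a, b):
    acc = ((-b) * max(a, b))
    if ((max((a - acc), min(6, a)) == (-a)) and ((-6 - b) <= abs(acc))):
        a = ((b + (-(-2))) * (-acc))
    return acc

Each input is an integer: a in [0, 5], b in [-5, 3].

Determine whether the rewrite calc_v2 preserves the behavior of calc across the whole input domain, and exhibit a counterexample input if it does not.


Run the pair on a=0, b=1.
calc: acc becomes -1; next ((max((a - acc), min(6, a)) == (-a)) and (abs(acc) >= (-6 - b))) evaluates to false; next final value 1
calc_v2: acc becomes -1; next ((max((a - acc), min(6, a)) == (-a)) and ((-6 - b) <= abs(acc))) evaluates to false; next final value -1
1 against -1: the behavior changed.
verdict: not equivalent; witness: a=0, b=1


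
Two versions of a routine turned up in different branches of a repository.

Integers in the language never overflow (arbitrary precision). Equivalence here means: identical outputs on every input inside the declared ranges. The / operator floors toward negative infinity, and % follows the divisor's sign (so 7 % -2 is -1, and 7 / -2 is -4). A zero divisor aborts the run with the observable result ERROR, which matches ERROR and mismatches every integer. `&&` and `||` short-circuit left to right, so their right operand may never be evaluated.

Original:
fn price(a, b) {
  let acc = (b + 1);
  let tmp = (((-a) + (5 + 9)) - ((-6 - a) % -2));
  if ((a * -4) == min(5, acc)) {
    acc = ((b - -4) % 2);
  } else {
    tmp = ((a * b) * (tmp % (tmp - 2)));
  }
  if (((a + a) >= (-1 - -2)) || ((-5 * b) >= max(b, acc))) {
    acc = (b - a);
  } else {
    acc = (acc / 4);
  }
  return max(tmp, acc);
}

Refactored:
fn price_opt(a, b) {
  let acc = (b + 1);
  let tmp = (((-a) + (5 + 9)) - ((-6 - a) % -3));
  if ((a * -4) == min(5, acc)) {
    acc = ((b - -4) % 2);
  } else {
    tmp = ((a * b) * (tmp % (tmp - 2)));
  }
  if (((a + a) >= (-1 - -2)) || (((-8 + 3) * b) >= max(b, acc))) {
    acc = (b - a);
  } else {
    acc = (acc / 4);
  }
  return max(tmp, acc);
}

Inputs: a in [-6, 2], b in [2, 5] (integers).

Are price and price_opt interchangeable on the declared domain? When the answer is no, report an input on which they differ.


There is a counterexample at a=-1, b=3: 16 on one side, 17 on the other.
price: acc = 4; tmp = 16; ((a * -4) == min(5, acc)) -> true; acc = 1; (((a + a) >= (-1 - -2)) || ((-5 * b) >= max(b, acc))) -> false; acc = 0; return 16
price_opt: acc = 4; tmp = 17; ((a * -4) == min(5, acc)) -> true; acc = 1; (((a + a) >= (-1 - -2)) || (((-8 + 3) * b) >= max(b, acc))) -> false; acc = 0; return 17
verdict: not equivalent; witness: a=-1, b=3
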